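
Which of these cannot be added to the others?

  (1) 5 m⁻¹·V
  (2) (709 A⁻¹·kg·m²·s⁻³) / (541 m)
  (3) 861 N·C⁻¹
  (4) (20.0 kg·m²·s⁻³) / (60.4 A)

Dimensions:
  (1) V·m⁻¹ = J·C⁻¹·m⁻¹ = kg·m·s⁻³·A⁻¹
  (2) [kg·m²·s⁻³·A⁻¹] / [m] = kg·m·s⁻³·A⁻¹
  (3) N·C⁻¹ = kg·m·s⁻²·(s·A)⁻¹ = kg·m·s⁻³·A⁻¹
  (4) [kg·m²·s⁻³] / [A] = kg·m²·s⁻³·A⁻¹
All reduce to kg·m·s⁻³·A⁻¹ except (4), which is kg·m²·s⁻³·A⁻¹.

(4)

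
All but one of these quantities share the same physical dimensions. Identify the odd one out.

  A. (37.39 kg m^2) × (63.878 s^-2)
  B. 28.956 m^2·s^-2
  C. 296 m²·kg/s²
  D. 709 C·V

B.

Work out the base dimensions of each:
  A. [kg·m²] · [s⁻²] = kg·m²·s⁻²
  B. m²·s⁻²
  C. kg·m²·s⁻²
  D. C·V = s·A·J·C⁻¹ = kg·m²·s⁻²
All reduce to kg·m²·s⁻² except B., which is m²·s⁻².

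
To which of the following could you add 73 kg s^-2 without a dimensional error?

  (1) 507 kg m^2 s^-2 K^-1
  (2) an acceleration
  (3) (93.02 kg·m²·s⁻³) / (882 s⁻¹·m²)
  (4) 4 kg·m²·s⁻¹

(3)

Reference: kg·s⁻².
Each option:
  (1) kg·m²·s⁻²·K⁻¹
  (2) [acceleration] = m·s⁻²
  (3) [kg·m²·s⁻³] / [m²·s⁻¹] = kg·s⁻²  ← same
  (4) kg·m²·s⁻¹
Only (3) matches kg·s⁻².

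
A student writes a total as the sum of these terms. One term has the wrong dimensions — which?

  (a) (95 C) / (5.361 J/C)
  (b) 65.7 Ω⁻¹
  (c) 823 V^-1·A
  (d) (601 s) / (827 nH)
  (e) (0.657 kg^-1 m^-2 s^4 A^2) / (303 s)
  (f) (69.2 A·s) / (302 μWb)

(a)

Dimensions:
  (a) [s·A] / [kg·m²·s⁻³·A⁻¹] = kg⁻¹·m⁻²·s⁴·A²
  (b) Ω⁻¹ = (V·A⁻¹)⁻¹ = kg⁻¹·m⁻²·s³·A²
  (c) A·V⁻¹ = A·(J·C⁻¹)⁻¹ = kg⁻¹·m⁻²·s³·A²
  (d) [s] / [kg·m²·s⁻²·A⁻²] = kg⁻¹·m⁻²·s³·A²
  (e) [kg⁻¹·m⁻²·s⁴·A²] / [s] = kg⁻¹·m⁻²·s³·A²
  (f) [s·A] / [kg·m²·s⁻²·A⁻¹] = kg⁻¹·m⁻²·s³·A²
All reduce to kg⁻¹·m⁻²·s³·A² except (a), which is kg⁻¹·m⁻²·s⁴·A².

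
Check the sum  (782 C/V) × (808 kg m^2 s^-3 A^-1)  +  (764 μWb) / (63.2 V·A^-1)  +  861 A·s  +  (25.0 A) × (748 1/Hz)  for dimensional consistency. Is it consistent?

Yes

Expand each in SI base units:
  (782 C/V) × (808 kg m^2 s^-3 A^-1):  [kg⁻¹·m⁻²·s⁴·A²] · [kg·m²·s⁻³·A⁻¹] = s·A
  (764 μWb) / (63.2 V·A^-1):  [kg·m²·s⁻²·A⁻¹] / [kg·m²·s⁻³·A⁻²] = s·A
  861 A·s:  A·s = s·A
  (25.0 A) × (748 1/Hz):  [A] · [s] = s·A
Every term reduces to s·A.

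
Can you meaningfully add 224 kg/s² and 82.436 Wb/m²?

In SI base units:
  224 kg/s²:  kg·s⁻²
  82.436 Wb/m²:  Wb·m⁻² = V·s·m⁻² = kg·s⁻²·A⁻¹
kg·s⁻² ≠ kg·s⁻²·A⁻¹, so they cannot be added.

No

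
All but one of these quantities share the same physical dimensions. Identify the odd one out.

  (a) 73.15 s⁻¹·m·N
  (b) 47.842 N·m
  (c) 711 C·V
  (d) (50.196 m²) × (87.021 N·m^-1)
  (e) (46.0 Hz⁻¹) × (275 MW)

Work out the base dimensions of each:
  (a) N·m·s⁻¹ = kg·m·s⁻²·m·s⁻¹ = kg·m²·s⁻³
  (b) N·m = kg·m·s⁻²·m = kg·m²·s⁻²
  (c) C·V = s·A·J·C⁻¹ = kg·m²·s⁻²
  (d) [m²] · [kg·s⁻²] = kg·m²·s⁻²
  (e) [s] · [kg·m²·s⁻³] = kg·m²·s⁻²
All reduce to kg·m²·s⁻² except (a), which is kg·m²·s⁻³.

(a)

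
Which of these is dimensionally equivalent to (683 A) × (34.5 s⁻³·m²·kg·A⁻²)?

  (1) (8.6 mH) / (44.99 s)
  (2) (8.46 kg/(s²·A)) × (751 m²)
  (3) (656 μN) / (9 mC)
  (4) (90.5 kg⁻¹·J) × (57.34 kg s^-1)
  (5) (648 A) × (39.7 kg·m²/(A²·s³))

(5)

Reference: [A] · [kg·m²·s⁻³·A⁻²] = kg·m²·s⁻³·A⁻¹.
Each option:
  (1) [kg·m²·s⁻²·A⁻²] / [s] = kg·m²·s⁻³·A⁻²
  (2) [kg·s⁻²·A⁻¹] · [m²] = kg·m²·s⁻²·A⁻¹
  (3) [kg·m·s⁻²] / [s·A] = kg·m·s⁻³·A⁻¹
  (4) [m²·s⁻²] · [kg·s⁻¹] = kg·m²·s⁻³
  (5) [A] · [kg·m²·s⁻³·A⁻²] = kg·m²·s⁻³·A⁻¹  ← same
Only (5) matches kg·m²·s⁻³·A⁻¹.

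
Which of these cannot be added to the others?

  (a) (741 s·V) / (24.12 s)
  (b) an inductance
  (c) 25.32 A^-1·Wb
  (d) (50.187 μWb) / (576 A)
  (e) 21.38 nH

Expand each in SI base units:
  (a) [kg·m²·s⁻²·A⁻¹] / [s] = kg·m²·s⁻³·A⁻¹
  (b) [inductance] = kg·m²·s⁻²·A⁻²
  (c) Wb·A⁻¹ = V·s·A⁻¹ = kg·m²·s⁻²·A⁻²
  (d) [kg·m²·s⁻²·A⁻¹] / [A] = kg·m²·s⁻²·A⁻²
  (e) H = V·s·A⁻¹ = kg·m²·s⁻²·A⁻²
All reduce to kg·m²·s⁻²·A⁻² except (a), which is kg·m²·s⁻³·A⁻¹.

(a)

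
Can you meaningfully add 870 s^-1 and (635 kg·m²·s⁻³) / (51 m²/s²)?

No

Expand each in SI base units:
  870 s^-1:  s⁻¹
  (635 kg·m²·s⁻³) / (51 m²/s²):  [kg·m²·s⁻³] / [m²·s⁻²] = kg·s⁻¹
s⁻¹ ≠ kg·s⁻¹, so they cannot be added.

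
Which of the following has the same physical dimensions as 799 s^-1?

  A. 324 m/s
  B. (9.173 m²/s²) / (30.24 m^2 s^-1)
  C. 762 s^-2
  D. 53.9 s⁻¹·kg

Reference: s⁻¹.
Each option:
  A. m·s⁻¹
  B. [m²·s⁻²] / [m²·s⁻¹] = s⁻¹  ← same
  C. s⁻²
  D. kg·s⁻¹
Only B. matches s⁻¹.

B.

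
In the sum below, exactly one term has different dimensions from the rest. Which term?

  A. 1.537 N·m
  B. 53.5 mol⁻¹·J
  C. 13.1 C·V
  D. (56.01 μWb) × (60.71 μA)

Work out the base dimensions of each:
  A. N·m = kg·m·s⁻²·m = kg·m²·s⁻²
  B. J·mol⁻¹ = N·m·mol⁻¹ = kg·m²·s⁻²·mol⁻¹
  C. C·V = s·A·J·C⁻¹ = kg·m²·s⁻²
  D. [kg·m²·s⁻²·A⁻¹] · [A] = kg·m²·s⁻²
All reduce to kg·m²·s⁻² except B., which is kg·m²·s⁻²·mol⁻¹.

B.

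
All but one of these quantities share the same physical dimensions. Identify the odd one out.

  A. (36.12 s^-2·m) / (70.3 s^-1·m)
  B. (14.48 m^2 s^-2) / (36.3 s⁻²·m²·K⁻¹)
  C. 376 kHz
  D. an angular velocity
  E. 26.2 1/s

B.

In SI base units:
  A. [m·s⁻²] / [m·s⁻¹] = s⁻¹
  B. [m²·s⁻²] / [m²·s⁻²·K⁻¹] = K
  C. Hz = s⁻¹
  D. [angular velocity] = s⁻¹
  E. s⁻¹
All reduce to s⁻¹ except B., which is K.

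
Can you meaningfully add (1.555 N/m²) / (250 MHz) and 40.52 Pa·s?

Dimensions:
  (1.555 N/m²) / (250 MHz):  [kg·m⁻¹·s⁻²] / [s⁻¹] = kg·m⁻¹·s⁻¹
  40.52 Pa·s:  Pa·s = N·m⁻²·s = kg·m⁻¹·s⁻¹
Both are kg·m⁻¹·s⁻¹, so they have the same dimensions and can be added.

Yes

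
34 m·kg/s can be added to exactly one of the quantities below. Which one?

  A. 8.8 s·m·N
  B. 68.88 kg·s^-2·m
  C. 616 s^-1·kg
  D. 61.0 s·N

Reference: kg·m·s⁻¹.
Each option:
  A. N·m·s = kg·m·s⁻²·m·s = kg·m²·s⁻¹
  B. kg·m·s⁻²
  C. kg·s⁻¹
  D. N·s = kg·m·s⁻²·s = kg·m·s⁻¹  ← same
Only D. matches kg·m·s⁻¹.

D.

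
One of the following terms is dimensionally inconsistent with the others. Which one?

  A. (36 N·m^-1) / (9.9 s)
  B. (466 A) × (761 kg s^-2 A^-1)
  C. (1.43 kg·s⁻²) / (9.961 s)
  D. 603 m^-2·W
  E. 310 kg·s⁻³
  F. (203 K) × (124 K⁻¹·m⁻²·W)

B.

Expand each in SI base units:
  A. [kg·s⁻²] / [s] = kg·s⁻³
  B. [A] · [kg·s⁻²·A⁻¹] = kg·s⁻²
  C. [kg·s⁻²] / [s] = kg·s⁻³
  D. W·m⁻² = J·s⁻¹·m⁻² = kg·s⁻³
  E. kg·s⁻³
  F. [K] · [kg·s⁻³·K⁻¹] = kg·s⁻³
All reduce to kg·s⁻³ except B., which is kg·s⁻².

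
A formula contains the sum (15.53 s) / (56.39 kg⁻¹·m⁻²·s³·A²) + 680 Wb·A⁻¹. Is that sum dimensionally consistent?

Work out the base dimensions of each:
  (15.53 s) / (56.39 kg⁻¹·m⁻²·s³·A²):  [s] / [kg⁻¹·m⁻²·s³·A²] = kg·m²·s⁻²·A⁻²
  680 Wb·A⁻¹:  Wb·A⁻¹ = V·s·A⁻¹ = kg·m²·s⁻²·A⁻²
Both are kg·m²·s⁻²·A⁻², so they have the same dimensions and can be added.

Yes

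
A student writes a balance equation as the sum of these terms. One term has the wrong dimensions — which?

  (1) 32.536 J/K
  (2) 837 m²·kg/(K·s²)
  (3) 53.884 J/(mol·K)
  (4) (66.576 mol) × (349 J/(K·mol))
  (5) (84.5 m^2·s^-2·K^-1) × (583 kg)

(3)

Expand each in SI base units:
  (1) J·K⁻¹ = N·m·K⁻¹ = kg·m²·s⁻²·K⁻¹
  (2) kg·m²·s⁻²·K⁻¹
  (3) J·mol⁻¹·K⁻¹ = N·m·mol⁻¹·K⁻¹ = kg·m²·s⁻²·K⁻¹·mol⁻¹
  (4) [mol] · [kg·m²·s⁻²·K⁻¹·mol⁻¹] = kg·m²·s⁻²·K⁻¹
  (5) [m²·s⁻²·K⁻¹] · [kg] = kg·m²·s⁻²·K⁻¹
All reduce to kg·m²·s⁻²·K⁻¹ except (3), which is kg·m²·s⁻²·K⁻¹·mol⁻¹.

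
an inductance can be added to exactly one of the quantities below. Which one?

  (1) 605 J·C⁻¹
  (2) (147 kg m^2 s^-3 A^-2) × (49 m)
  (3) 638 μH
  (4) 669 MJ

(3)

Reference: [inductance] = kg·m²·s⁻²·A⁻².
Each option:
  (1) J·C⁻¹ = N·m·(s·A)⁻¹ = kg·m²·s⁻³·A⁻¹
  (2) [kg·m²·s⁻³·A⁻²] · [m] = kg·m³·s⁻³·A⁻²
  (3) H = V·s·A⁻¹ = kg·m²·s⁻²·A⁻²  ← same
  (4) J = N·m = kg·m²·s⁻²
Only (3) matches kg·m²·s⁻²·A⁻².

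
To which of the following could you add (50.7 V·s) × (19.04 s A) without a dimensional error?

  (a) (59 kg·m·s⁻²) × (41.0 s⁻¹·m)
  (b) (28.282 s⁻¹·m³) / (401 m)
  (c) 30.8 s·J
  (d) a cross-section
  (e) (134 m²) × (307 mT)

(c)

Reference: [kg·m²·s⁻²·A⁻¹] · [s·A] = kg·m²·s⁻¹.
Each option:
  (a) [kg·m·s⁻²] · [m·s⁻¹] = kg·m²·s⁻³
  (b) [m³·s⁻¹] / [m] = m²·s⁻¹
  (c) J·s = N·m·s = kg·m²·s⁻¹  ← same
  (d) [cross-section] = m²
  (e) [m²] · [kg·s⁻²·A⁻¹] = kg·m²·s⁻²·A⁻¹
Only (c) matches kg·m²·s⁻¹.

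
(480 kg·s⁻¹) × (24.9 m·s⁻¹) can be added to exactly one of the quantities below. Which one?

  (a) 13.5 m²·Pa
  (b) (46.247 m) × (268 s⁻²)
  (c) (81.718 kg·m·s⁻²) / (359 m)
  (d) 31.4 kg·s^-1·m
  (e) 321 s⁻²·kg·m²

Reference: [kg·s⁻¹] · [m·s⁻¹] = kg·m·s⁻².
Each option:
  (a) Pa·m² = N·m⁻²·m² = kg·m·s⁻²  ← same
  (b) [m] · [s⁻²] = m·s⁻²
  (c) [kg·m·s⁻²] / [m] = kg·s⁻²
  (d) kg·m·s⁻¹
  (e) kg·m²·s⁻²
Only (a) matches kg·m·s⁻².

(a)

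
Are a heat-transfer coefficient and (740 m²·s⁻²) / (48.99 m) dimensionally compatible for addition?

Dimensions:
  a heat-transfer coefficient:  [heat-transfer coefficient] = kg·s⁻³·K⁻¹
  (740 m²·s⁻²) / (48.99 m):  [m²·s⁻²] / [m] = m·s⁻²
kg·s⁻³·K⁻¹ ≠ m·s⁻², so they cannot be added.

No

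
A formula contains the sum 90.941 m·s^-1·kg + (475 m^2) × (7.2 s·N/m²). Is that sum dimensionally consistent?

Yes

Dimensions:
  90.941 m·s^-1·kg:  kg·m·s⁻¹
  (475 m^2) × (7.2 s·N/m²):  [m²] · [kg·m⁻¹·s⁻¹] = kg·m·s⁻¹
Both are kg·m·s⁻¹, so they have the same dimensions and can be added.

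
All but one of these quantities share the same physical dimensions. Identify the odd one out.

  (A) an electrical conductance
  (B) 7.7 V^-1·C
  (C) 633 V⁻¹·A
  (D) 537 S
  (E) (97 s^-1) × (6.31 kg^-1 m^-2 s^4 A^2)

Reduce each to base SI dimensions:
  (A) [electrical conductance] = kg⁻¹·m⁻²·s³·A²
  (B) C·V⁻¹ = s·A·(J·C⁻¹)⁻¹ = kg⁻¹·m⁻²·s⁴·A²
  (C) A·V⁻¹ = A·(J·C⁻¹)⁻¹ = kg⁻¹·m⁻²·s³·A²
  (D) S = Ω⁻¹ = kg⁻¹·m⁻²·s³·A²
  (E) [s⁻¹] · [kg⁻¹·m⁻²·s⁴·A²] = kg⁻¹·m⁻²·s³·A²
All reduce to kg⁻¹·m⁻²·s³·A² except (B), which is kg⁻¹·m⁻²·s⁴·A².

(B)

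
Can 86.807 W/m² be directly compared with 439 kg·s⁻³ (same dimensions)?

Yes

In SI base units:
  86.807 W/m²:  W·m⁻² = J·s⁻¹·m⁻² = kg·s⁻³
  439 kg·s⁻³:  kg·s⁻³
Both are kg·s⁻³, so they have the same dimensions and can be added.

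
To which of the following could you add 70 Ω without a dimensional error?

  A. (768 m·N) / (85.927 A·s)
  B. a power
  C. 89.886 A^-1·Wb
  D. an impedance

Reference: Ω = V·A⁻¹ = kg·m²·s⁻³·A⁻².
Each option:
  A. [kg·m²·s⁻²] / [s·A] = kg·m²·s⁻³·A⁻¹
  B. [power] = kg·m²·s⁻³
  C. Wb·A⁻¹ = V·s·A⁻¹ = kg·m²·s⁻²·A⁻²
  D. [impedance] = kg·m²·s⁻³·A⁻²  ← same
Only D. matches kg·m²·s⁻³·A⁻².

D.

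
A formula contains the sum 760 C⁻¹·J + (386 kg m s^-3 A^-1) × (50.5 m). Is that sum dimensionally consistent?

Work out the base dimensions of each:
  760 C⁻¹·J:  J·C⁻¹ = N·m·(s·A)⁻¹ = kg·m²·s⁻³·A⁻¹
  (386 kg m s^-3 A^-1) × (50.5 m):  [kg·m·s⁻³·A⁻¹] · [m] = kg·m²·s⁻³·A⁻¹
Both are kg·m²·s⁻³·A⁻¹, so they have the same dimensions and can be added.

Yes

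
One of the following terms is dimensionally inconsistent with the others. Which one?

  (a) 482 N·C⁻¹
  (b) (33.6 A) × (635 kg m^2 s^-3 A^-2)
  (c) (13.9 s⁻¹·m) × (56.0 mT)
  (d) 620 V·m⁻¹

In SI base units:
  (a) N·C⁻¹ = kg·m·s⁻²·(s·A)⁻¹ = kg·m·s⁻³·A⁻¹
  (b) [A] · [kg·m²·s⁻³·A⁻²] = kg·m²·s⁻³·A⁻¹
  (c) [m·s⁻¹] · [kg·s⁻²·A⁻¹] = kg·m·s⁻³·A⁻¹
  (d) V·m⁻¹ = J·C⁻¹·m⁻¹ = kg·m·s⁻³·A⁻¹
All reduce to kg·m·s⁻³·A⁻¹ except (b), which is kg·m²·s⁻³·A⁻¹.

(b)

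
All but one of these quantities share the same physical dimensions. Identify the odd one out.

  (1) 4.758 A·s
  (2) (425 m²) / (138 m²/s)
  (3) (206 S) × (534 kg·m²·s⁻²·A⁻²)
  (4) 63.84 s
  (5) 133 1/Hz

(1)

Dimensions:
  (1) A·s = s·A
  (2) [m²] / [m²·s⁻¹] = s
  (3) [kg⁻¹·m⁻²·s³·A²] · [kg·m²·s⁻²·A⁻²] = s
  (4) s
  (5) Hz⁻¹ = (s⁻¹)⁻¹ = s
All reduce to s except (1), which is s·A.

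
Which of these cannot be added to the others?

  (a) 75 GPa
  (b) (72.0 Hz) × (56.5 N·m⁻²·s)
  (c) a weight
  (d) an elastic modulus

(c)

Work out the base dimensions of each:
  (a) Pa = N·m⁻² = kg·m⁻¹·s⁻²
  (b) [s⁻¹] · [kg·m⁻¹·s⁻¹] = kg·m⁻¹·s⁻²
  (c) [weight] = kg·m·s⁻²
  (d) [elastic modulus] = kg·m⁻¹·s⁻²
All reduce to kg·m⁻¹·s⁻² except (c), which is kg·m·s⁻².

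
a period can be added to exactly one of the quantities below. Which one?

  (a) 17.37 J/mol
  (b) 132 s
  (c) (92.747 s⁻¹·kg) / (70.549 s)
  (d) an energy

(b)

Reference: [period] = s.
Each option:
  (a) J·mol⁻¹ = N·m·mol⁻¹ = kg·m²·s⁻²·mol⁻¹
  (b) s  ← same
  (c) [kg·s⁻¹] / [s] = kg·s⁻²
  (d) [energy] = kg·m²·s⁻²
Only (b) matches s.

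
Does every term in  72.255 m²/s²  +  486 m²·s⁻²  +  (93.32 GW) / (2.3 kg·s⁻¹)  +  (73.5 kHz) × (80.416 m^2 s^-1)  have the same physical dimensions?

Reduce each to base SI dimensions:
  72.255 m²/s²:  m²·s⁻²
  486 m²·s⁻²:  m²·s⁻²
  (93.32 GW) / (2.3 kg·s⁻¹):  [kg·m²·s⁻³] / [kg·s⁻¹] = m²·s⁻²
  (73.5 kHz) × (80.416 m^2 s^-1):  [s⁻¹] · [m²·s⁻¹] = m²·s⁻²
Every term reduces to m²·s⁻².

Yes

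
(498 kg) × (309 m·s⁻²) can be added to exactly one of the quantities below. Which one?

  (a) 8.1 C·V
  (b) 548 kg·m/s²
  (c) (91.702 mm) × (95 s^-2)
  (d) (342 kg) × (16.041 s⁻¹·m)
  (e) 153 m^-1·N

Reference: [kg] · [m·s⁻²] = kg·m·s⁻².
Each option:
  (a) C·V = s·A·J·C⁻¹ = kg·m²·s⁻²
  (b) kg·m·s⁻²  ← same
  (c) [m] · [s⁻²] = m·s⁻²
  (d) [kg] · [m·s⁻¹] = kg·m·s⁻¹
  (e) N·m⁻¹ = kg·m·s⁻²·m⁻¹ = kg·s⁻²
Only (b) matches kg·m·s⁻².

(b)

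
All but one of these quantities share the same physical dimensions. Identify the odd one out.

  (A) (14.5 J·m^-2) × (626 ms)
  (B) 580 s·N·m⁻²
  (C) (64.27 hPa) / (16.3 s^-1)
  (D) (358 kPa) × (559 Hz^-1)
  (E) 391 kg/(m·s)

In SI base units:
  (A) [kg·s⁻²] · [s] = kg·s⁻¹
  (B) N·s·m⁻² = kg·m·s⁻²·s·m⁻² = kg·m⁻¹·s⁻¹
  (C) [kg·m⁻¹·s⁻²] / [s⁻¹] = kg·m⁻¹·s⁻¹
  (D) [kg·m⁻¹·s⁻²] · [s] = kg·m⁻¹·s⁻¹
  (E) kg·m⁻¹·s⁻¹
All reduce to kg·m⁻¹·s⁻¹ except (A), which is kg·s⁻¹.

(A)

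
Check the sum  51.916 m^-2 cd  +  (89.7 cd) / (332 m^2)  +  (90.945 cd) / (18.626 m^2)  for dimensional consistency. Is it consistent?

In SI base units:
  51.916 m^-2 cd:  m⁻²·cd
  (89.7 cd) / (332 m^2):  [cd] / [m²] = m⁻²·cd
  (90.945 cd) / (18.626 m^2):  [cd] / [m²] = m⁻²·cd
Every term reduces to m⁻²·cd.

Yes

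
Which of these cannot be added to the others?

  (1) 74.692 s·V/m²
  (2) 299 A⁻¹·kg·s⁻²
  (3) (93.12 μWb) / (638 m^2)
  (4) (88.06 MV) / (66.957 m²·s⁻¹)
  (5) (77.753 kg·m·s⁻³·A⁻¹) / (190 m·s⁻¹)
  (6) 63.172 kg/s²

Expand each in SI base units:
  (1) V·s·m⁻² = J·C⁻¹·s·m⁻² = kg·s⁻²·A⁻¹
  (2) kg·s⁻²·A⁻¹
  (3) [kg·m²·s⁻²·A⁻¹] / [m²] = kg·s⁻²·A⁻¹
  (4) [kg·m²·s⁻³·A⁻¹] / [m²·s⁻¹] = kg·s⁻²·A⁻¹
  (5) [kg·m·s⁻³·A⁻¹] / [m·s⁻¹] = kg·s⁻²·A⁻¹
  (6) kg·s⁻²
All reduce to kg·s⁻²·A⁻¹ except (6), which is kg·s⁻².

(6)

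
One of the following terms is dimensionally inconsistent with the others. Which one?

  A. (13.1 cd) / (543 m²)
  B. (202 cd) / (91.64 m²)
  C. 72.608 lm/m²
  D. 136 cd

D.

Reduce each to base SI dimensions:
  A. [cd] / [m²] = m⁻²·cd
  B. [cd] / [m²] = m⁻²·cd
  C. lm·m⁻² = cd·m⁻² = m⁻²·cd
  D. cd
All reduce to m⁻²·cd except D., which is cd.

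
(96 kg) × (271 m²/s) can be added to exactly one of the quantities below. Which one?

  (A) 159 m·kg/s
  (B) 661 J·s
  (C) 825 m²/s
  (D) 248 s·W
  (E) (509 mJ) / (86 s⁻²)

Reference: [kg] · [m²·s⁻¹] = kg·m²·s⁻¹.
Each option:
  (A) kg·m·s⁻¹
  (B) J·s = N·m·s = kg·m²·s⁻¹  ← same
  (C) m²·s⁻¹
  (D) W·s = J·s⁻¹·s = kg·m²·s⁻²
  (E) [kg·m²·s⁻²] / [s⁻²] = kg·m²
Only (B) matches kg·m²·s⁻¹.

(B)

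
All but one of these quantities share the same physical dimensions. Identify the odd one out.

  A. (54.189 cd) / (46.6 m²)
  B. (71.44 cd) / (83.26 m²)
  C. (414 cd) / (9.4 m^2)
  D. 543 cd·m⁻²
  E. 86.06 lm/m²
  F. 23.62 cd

Expand each in SI base units:
  A. [cd] / [m²] = m⁻²·cd
  B. [cd] / [m²] = m⁻²·cd
  C. [cd] / [m²] = m⁻²·cd
  D. cd·m⁻² = m⁻²·cd
  E. lm·m⁻² = cd·m⁻² = m⁻²·cd
  F. cd
All reduce to m⁻²·cd except F., which is cd.

F.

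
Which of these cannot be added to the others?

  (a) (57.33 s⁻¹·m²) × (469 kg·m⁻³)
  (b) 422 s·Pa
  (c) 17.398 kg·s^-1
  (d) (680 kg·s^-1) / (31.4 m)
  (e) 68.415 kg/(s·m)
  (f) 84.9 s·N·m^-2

In SI base units:
  (a) [m²·s⁻¹] · [kg·m⁻³] = kg·m⁻¹·s⁻¹
  (b) Pa·s = N·m⁻²·s = kg·m⁻¹·s⁻¹
  (c) kg·s⁻¹
  (d) [kg·s⁻¹] / [m] = kg·m⁻¹·s⁻¹
  (e) kg·m⁻¹·s⁻¹
  (f) N·s·m⁻² = kg·m·s⁻²·s·m⁻² = kg·m⁻¹·s⁻¹
All reduce to kg·m⁻¹·s⁻¹ except (c), which is kg·s⁻¹.

(c)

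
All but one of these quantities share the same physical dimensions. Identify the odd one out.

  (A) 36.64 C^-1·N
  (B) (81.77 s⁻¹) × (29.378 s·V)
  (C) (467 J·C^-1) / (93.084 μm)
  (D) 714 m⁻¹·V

(B)

Work out the base dimensions of each:
  (A) N·C⁻¹ = kg·m·s⁻²·(s·A)⁻¹ = kg·m·s⁻³·A⁻¹
  (B) [s⁻¹] · [kg·m²·s⁻²·A⁻¹] = kg·m²·s⁻³·A⁻¹
  (C) [kg·m²·s⁻³·A⁻¹] / [m] = kg·m·s⁻³·A⁻¹
  (D) V·m⁻¹ = J·C⁻¹·m⁻¹ = kg·m·s⁻³·A⁻¹
All reduce to kg·m·s⁻³·A⁻¹ except (B), which is kg·m²·s⁻³·A⁻¹.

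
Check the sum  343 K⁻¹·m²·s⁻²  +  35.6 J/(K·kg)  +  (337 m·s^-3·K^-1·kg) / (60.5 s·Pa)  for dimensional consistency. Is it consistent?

Dimensions:
  343 K⁻¹·m²·s⁻²:  m²·s⁻²·K⁻¹
  35.6 J/(K·kg):  J·kg⁻¹·K⁻¹ = N·m·kg⁻¹·K⁻¹ = m²·s⁻²·K⁻¹
  (337 m·s^-3·K^-1·kg) / (60.5 s·Pa):  [kg·m·s⁻³·K⁻¹] / [kg·m⁻¹·s⁻¹] = m²·s⁻²·K⁻¹
Every term reduces to m²·s⁻²·K⁻¹.

Yes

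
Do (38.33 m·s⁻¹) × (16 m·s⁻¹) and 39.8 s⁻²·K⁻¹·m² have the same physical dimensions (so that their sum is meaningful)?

No

Dimensions:
  (38.33 m·s⁻¹) × (16 m·s⁻¹):  [m·s⁻¹] · [m·s⁻¹] = m²·s⁻²
  39.8 s⁻²·K⁻¹·m²:  m²·s⁻²·K⁻¹
m²·s⁻² ≠ m²·s⁻²·K⁻¹, so they cannot be added.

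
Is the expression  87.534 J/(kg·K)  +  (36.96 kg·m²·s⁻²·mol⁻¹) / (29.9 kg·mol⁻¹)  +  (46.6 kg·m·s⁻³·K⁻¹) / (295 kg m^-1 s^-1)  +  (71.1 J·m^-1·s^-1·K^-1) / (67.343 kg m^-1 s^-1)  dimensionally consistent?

No

Work out the base dimensions of each:
  87.534 J/(kg·K):  J·kg⁻¹·K⁻¹ = N·m·kg⁻¹·K⁻¹ = m²·s⁻²·K⁻¹
  (36.96 kg·m²·s⁻²·mol⁻¹) / (29.9 kg·mol⁻¹):  [kg·m²·s⁻²·mol⁻¹] / [kg·mol⁻¹] = m²·s⁻²
  (46.6 kg·m·s⁻³·K⁻¹) / (295 kg m^-1 s^-1):  [kg·m·s⁻³·K⁻¹] / [kg·m⁻¹·s⁻¹] = m²·s⁻²·K⁻¹
  (71.1 J·m^-1·s^-1·K^-1) / (67.343 kg m^-1 s^-1):  [kg·m·s⁻³·K⁻¹] / [kg·m⁻¹·s⁻¹] = m²·s⁻²·K⁻¹
The terms do not share a single dimension (m²·s⁻² vs m²·s⁻²·K⁻¹).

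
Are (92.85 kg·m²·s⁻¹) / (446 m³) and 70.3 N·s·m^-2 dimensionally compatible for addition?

Dimensions:
  (92.85 kg·m²·s⁻¹) / (446 m³):  [kg·m²·s⁻¹] / [m³] = kg·m⁻¹·s⁻¹
  70.3 N·s·m^-2:  N·s·m⁻² = kg·m·s⁻²·s·m⁻² = kg·m⁻¹·s⁻¹
Both are kg·m⁻¹·s⁻¹, so they have the same dimensions and can be added.

Yes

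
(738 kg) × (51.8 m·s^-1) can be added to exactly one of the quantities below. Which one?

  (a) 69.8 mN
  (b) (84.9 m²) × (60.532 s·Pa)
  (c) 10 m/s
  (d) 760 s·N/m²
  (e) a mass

Reference: [kg] · [m·s⁻¹] = kg·m·s⁻¹.
Each option:
  (a) N = kg·m·s⁻²
  (b) [m²] · [kg·m⁻¹·s⁻¹] = kg·m·s⁻¹  ← same
  (c) m·s⁻¹
  (d) N·s·m⁻² = kg·m·s⁻²·s·m⁻² = kg·m⁻¹·s⁻¹
  (e) [mass] = kg
Only (b) matches kg·m·s⁻¹.

(b)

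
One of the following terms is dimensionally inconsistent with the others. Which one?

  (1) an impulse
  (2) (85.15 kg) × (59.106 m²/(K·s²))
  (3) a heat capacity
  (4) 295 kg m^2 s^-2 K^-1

Reduce each to base SI dimensions:
  (1) [impulse] = kg·m·s⁻¹
  (2) [kg] · [m²·s⁻²·K⁻¹] = kg·m²·s⁻²·K⁻¹
  (3) [heat capacity] = kg·m²·s⁻²·K⁻¹
  (4) kg·m²·s⁻²·K⁻¹
All reduce to kg·m²·s⁻²·K⁻¹ except (1), which is kg·m·s⁻¹.

(1)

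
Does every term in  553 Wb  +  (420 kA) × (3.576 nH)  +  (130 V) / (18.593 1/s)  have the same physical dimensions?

Work out the base dimensions of each:
  553 Wb:  Wb = V·s = kg·m²·s⁻²·A⁻¹
  (420 kA) × (3.576 nH):  [A] · [kg·m²·s⁻²·A⁻²] = kg·m²·s⁻²·A⁻¹
  (130 V) / (18.593 1/s):  [kg·m²·s⁻³·A⁻¹] / [s⁻¹] = kg·m²·s⁻²·A⁻¹
Every term reduces to kg·m²·s⁻²·A⁻¹.

Yes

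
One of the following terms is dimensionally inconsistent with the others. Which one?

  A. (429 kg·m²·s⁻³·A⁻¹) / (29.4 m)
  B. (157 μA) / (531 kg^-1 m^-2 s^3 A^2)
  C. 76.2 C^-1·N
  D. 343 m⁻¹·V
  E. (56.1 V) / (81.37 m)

Dimensions:
  A. [kg·m²·s⁻³·A⁻¹] / [m] = kg·m·s⁻³·A⁻¹
  B. [A] / [kg⁻¹·m⁻²·s³·A²] = kg·m²·s⁻³·A⁻¹
  C. N·C⁻¹ = kg·m·s⁻²·(s·A)⁻¹ = kg·m·s⁻³·A⁻¹
  D. V·m⁻¹ = J·C⁻¹·m⁻¹ = kg·m·s⁻³·A⁻¹
  E. [kg·m²·s⁻³·A⁻¹] / [m] = kg·m·s⁻³·A⁻¹
All reduce to kg·m·s⁻³·A⁻¹ except B., which is kg·m²·s⁻³·A⁻¹.

B.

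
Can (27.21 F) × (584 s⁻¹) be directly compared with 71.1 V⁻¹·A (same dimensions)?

Reduce each to base SI dimensions:
  (27.21 F) × (584 s⁻¹):  [kg⁻¹·m⁻²·s⁴·A²] · [s⁻¹] = kg⁻¹·m⁻²·s³·A²
  71.1 V⁻¹·A:  A·V⁻¹ = A·(J·C⁻¹)⁻¹ = kg⁻¹·m⁻²·s³·A²
Both are kg⁻¹·m⁻²·s³·A², so they have the same dimensions and can be added.

Yes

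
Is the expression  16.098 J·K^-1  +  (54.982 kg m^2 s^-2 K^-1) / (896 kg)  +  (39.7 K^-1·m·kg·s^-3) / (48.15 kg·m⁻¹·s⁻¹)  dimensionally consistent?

Work out the base dimensions of each:
  16.098 J·K^-1:  J·K⁻¹ = N·m·K⁻¹ = kg·m²·s⁻²·K⁻¹
  (54.982 kg m^2 s^-2 K^-1) / (896 kg):  [kg·m²·s⁻²·K⁻¹] / [kg] = m²·s⁻²·K⁻¹
  (39.7 K^-1·m·kg·s^-3) / (48.15 kg·m⁻¹·s⁻¹):  [kg·m·s⁻³·K⁻¹] / [kg·m⁻¹·s⁻¹] = m²·s⁻²·K⁻¹
The terms do not share a single dimension (kg·m²·s⁻²·K⁻¹ vs m²·s⁻²·K⁻¹).

No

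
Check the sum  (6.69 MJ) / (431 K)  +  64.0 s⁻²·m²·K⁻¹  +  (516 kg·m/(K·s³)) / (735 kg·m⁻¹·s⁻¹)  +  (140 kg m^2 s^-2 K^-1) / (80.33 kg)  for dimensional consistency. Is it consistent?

No

Dimensions:
  (6.69 MJ) / (431 K):  [kg·m²·s⁻²] / [K] = kg·m²·s⁻²·K⁻¹
  64.0 s⁻²·m²·K⁻¹:  m²·s⁻²·K⁻¹
  (516 kg·m/(K·s³)) / (735 kg·m⁻¹·s⁻¹):  [kg·m·s⁻³·K⁻¹] / [kg·m⁻¹·s⁻¹] = m²·s⁻²·K⁻¹
  (140 kg m^2 s^-2 K^-1) / (80.33 kg):  [kg·m²·s⁻²·K⁻¹] / [kg] = m²·s⁻²·K⁻¹
The terms do not share a single dimension (kg·m²·s⁻²·K⁻¹ vs m²·s⁻²·K⁻¹).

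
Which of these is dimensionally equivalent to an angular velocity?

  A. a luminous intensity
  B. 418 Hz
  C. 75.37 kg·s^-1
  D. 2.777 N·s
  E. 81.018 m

Reference: [angular velocity] = s⁻¹.
Each option:
  A. [luminous intensity] = cd
  B. Hz = s⁻¹  ← same
  C. kg·s⁻¹
  D. N·s = kg·m·s⁻²·s = kg·m·s⁻¹
  E. m
Only B. matches s⁻¹.

B.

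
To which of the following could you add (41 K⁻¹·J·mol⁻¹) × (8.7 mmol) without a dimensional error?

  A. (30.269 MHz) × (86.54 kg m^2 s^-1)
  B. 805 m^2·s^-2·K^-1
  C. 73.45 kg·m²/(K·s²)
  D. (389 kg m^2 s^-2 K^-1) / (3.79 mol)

C.

Reference: [kg·m²·s⁻²·K⁻¹·mol⁻¹] · [mol] = kg·m²·s⁻²·K⁻¹.
Each option:
  A. [s⁻¹] · [kg·m²·s⁻¹] = kg·m²·s⁻²
  B. m²·s⁻²·K⁻¹
  C. kg·m²·s⁻²·K⁻¹  ← same
  D. [kg·m²·s⁻²·K⁻¹] / [mol] = kg·m²·s⁻²·K⁻¹·mol⁻¹
Only C. matches kg·m²·s⁻²·K⁻¹.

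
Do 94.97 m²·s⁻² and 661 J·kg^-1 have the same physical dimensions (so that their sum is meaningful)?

Expand each in SI base units:
  94.97 m²·s⁻²:  m²·s⁻²
  661 J·kg^-1:  J·kg⁻¹ = N·m·kg⁻¹ = m²·s⁻²
Both are m²·s⁻², so they have the same dimensions and can be added.

Yes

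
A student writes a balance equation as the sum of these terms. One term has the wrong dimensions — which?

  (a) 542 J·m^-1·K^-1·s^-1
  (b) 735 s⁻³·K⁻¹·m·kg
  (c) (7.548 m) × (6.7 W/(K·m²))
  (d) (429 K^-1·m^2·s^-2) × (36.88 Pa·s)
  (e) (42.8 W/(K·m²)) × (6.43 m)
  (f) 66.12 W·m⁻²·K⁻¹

Work out the base dimensions of each:
  (a) J·s⁻¹·m⁻¹·K⁻¹ = N·m·s⁻¹·m⁻¹·K⁻¹ = kg·m·s⁻³·K⁻¹
  (b) kg·m·s⁻³·K⁻¹
  (c) [m] · [kg·s⁻³·K⁻¹] = kg·m·s⁻³·K⁻¹
  (d) [m²·s⁻²·K⁻¹] · [kg·m⁻¹·s⁻¹] = kg·m·s⁻³·K⁻¹
  (e) [kg·s⁻³·K⁻¹] · [m] = kg·m·s⁻³·K⁻¹
  (f) W·m⁻²·K⁻¹ = J·s⁻¹·m⁻²·K⁻¹ = kg·s⁻³·K⁻¹
All reduce to kg·m·s⁻³·K⁻¹ except (f), which is kg·s⁻³·K⁻¹.

(f)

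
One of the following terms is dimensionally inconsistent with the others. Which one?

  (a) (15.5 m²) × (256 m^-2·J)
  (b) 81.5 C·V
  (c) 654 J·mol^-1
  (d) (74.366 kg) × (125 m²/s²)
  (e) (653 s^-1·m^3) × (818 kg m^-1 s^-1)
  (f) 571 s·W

(c)

In SI base units:
  (a) [m²] · [kg·s⁻²] = kg·m²·s⁻²
  (b) C·V = s·A·J·C⁻¹ = kg·m²·s⁻²
  (c) J·mol⁻¹ = N·m·mol⁻¹ = kg·m²·s⁻²·mol⁻¹
  (d) [kg] · [m²·s⁻²] = kg·m²·s⁻²
  (e) [m³·s⁻¹] · [kg·m⁻¹·s⁻¹] = kg·m²·s⁻²
  (f) W·s = J·s⁻¹·s = kg·m²·s⁻²
All reduce to kg·m²·s⁻² except (c), which is kg·m²·s⁻²·mol⁻¹.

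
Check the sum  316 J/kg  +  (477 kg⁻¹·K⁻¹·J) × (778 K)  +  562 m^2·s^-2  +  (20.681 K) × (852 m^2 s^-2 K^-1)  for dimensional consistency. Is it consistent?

Work out the base dimensions of each:
  316 J/kg:  J·kg⁻¹ = N·m·kg⁻¹ = m²·s⁻²
  (477 kg⁻¹·K⁻¹·J) × (778 K):  [m²·s⁻²·K⁻¹] · [K] = m²·s⁻²
  562 m^2·s^-2:  m²·s⁻²
  (20.681 K) × (852 m^2 s^-2 K^-1):  [K] · [m²·s⁻²·K⁻¹] = m²·s⁻²
Every term reduces to m²·s⁻².

Yes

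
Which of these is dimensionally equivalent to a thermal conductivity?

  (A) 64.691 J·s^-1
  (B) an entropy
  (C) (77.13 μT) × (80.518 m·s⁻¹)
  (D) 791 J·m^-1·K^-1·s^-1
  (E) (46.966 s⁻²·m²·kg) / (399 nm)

(D)

Reference: [thermal conductivity] = kg·m·s⁻³·K⁻¹.
Each option:
  (A) J·s⁻¹ = N·m·s⁻¹ = kg·m²·s⁻³
  (B) [entropy] = kg·m²·s⁻²·K⁻¹
  (C) [kg·s⁻²·A⁻¹] · [m·s⁻¹] = kg·m·s⁻³·A⁻¹
  (D) J·s⁻¹·m⁻¹·K⁻¹ = N·m·s⁻¹·m⁻¹·K⁻¹ = kg·m·s⁻³·K⁻¹  ← same
  (E) [kg·m²·s⁻²] / [m] = kg·m·s⁻²
Only (D) matches kg·m·s⁻³·K⁻¹.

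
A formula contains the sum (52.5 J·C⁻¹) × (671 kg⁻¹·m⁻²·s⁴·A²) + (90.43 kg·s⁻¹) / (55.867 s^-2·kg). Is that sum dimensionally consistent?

Dimensions:
  (52.5 J·C⁻¹) × (671 kg⁻¹·m⁻²·s⁴·A²):  [kg·m²·s⁻³·A⁻¹] · [kg⁻¹·m⁻²·s⁴·A²] = s·A
  (90.43 kg·s⁻¹) / (55.867 s^-2·kg):  [kg·s⁻¹] / [kg·s⁻²] = s
s·A ≠ s, so they cannot be added.

No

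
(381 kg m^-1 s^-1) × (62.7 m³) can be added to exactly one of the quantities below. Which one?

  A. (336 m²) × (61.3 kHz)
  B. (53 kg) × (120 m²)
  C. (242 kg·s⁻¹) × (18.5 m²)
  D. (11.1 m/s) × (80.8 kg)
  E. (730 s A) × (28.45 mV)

Reference: [kg·m⁻¹·s⁻¹] · [m³] = kg·m²·s⁻¹.
Each option:
  A. [m²] · [s⁻¹] = m²·s⁻¹
  B. [kg] · [m²] = kg·m²
  C. [kg·s⁻¹] · [m²] = kg·m²·s⁻¹  ← same
  D. [m·s⁻¹] · [kg] = kg·m·s⁻¹
  E. [s·A] · [kg·m²·s⁻³·A⁻¹] = kg·m²·s⁻²
Only C. matches kg·m²·s⁻¹.

C.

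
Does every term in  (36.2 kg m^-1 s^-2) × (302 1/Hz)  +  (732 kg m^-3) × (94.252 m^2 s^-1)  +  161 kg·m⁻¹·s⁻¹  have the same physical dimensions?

Yes

Expand each in SI base units:
  (36.2 kg m^-1 s^-2) × (302 1/Hz):  [kg·m⁻¹·s⁻²] · [s] = kg·m⁻¹·s⁻¹
  (732 kg m^-3) × (94.252 m^2 s^-1):  [kg·m⁻³] · [m²·s⁻¹] = kg·m⁻¹·s⁻¹
  161 kg·m⁻¹·s⁻¹:  kg·m⁻¹·s⁻¹
Every term reduces to kg·m⁻¹·s⁻¹.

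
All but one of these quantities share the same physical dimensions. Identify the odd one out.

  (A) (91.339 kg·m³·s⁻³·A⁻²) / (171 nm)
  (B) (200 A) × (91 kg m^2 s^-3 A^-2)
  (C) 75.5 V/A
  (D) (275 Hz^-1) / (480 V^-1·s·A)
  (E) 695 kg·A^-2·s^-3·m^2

Work out the base dimensions of each:
  (A) [kg·m³·s⁻³·A⁻²] / [m] = kg·m²·s⁻³·A⁻²
  (B) [A] · [kg·m²·s⁻³·A⁻²] = kg·m²·s⁻³·A⁻¹
  (C) V·A⁻¹ = J·C⁻¹·A⁻¹ = kg·m²·s⁻³·A⁻²
  (D) [s] / [kg⁻¹·m⁻²·s⁴·A²] = kg·m²·s⁻³·A⁻²
  (E) kg·m²·s⁻³·A⁻²
All reduce to kg·m²·s⁻³·A⁻² except (B), which is kg·m²·s⁻³·A⁻¹.

(B)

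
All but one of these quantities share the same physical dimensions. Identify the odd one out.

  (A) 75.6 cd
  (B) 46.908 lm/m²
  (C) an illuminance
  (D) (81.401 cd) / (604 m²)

(A)

Work out the base dimensions of each:
  (A) cd
  (B) lm·m⁻² = cd·m⁻² = m⁻²·cd
  (C) [illuminance] = m⁻²·cd
  (D) [cd] / [m²] = m⁻²·cd
All reduce to m⁻²·cd except (A), which is cd.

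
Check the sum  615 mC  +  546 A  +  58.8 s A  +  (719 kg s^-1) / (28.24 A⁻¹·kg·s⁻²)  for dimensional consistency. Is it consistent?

No

Work out the base dimensions of each:
  615 mC:  C = s·A
  546 A:  A
  58.8 s A:  s·A
  (719 kg s^-1) / (28.24 A⁻¹·kg·s⁻²):  [kg·s⁻¹] / [kg·s⁻²·A⁻¹] = s·A
The terms do not share a single dimension (A vs s·A).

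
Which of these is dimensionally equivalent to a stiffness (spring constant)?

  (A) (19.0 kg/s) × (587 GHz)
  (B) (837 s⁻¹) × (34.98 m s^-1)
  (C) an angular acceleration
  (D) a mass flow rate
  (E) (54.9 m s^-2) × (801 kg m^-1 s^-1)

Reference: [stiffness (spring constant)] = kg·s⁻².
Each option:
  (A) [kg·s⁻¹] · [s⁻¹] = kg·s⁻²  ← same
  (B) [s⁻¹] · [m·s⁻¹] = m·s⁻²
  (C) [angular acceleration] = s⁻²
  (D) [mass flow rate] = kg·s⁻¹
  (E) [m·s⁻²] · [kg·m⁻¹·s⁻¹] = kg·s⁻³
Only (A) matches kg·s⁻².

(A)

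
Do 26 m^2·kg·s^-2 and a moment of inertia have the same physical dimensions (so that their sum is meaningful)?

Expand each in SI base units:
  26 m^2·kg·s^-2:  kg·m²·s⁻²
  a moment of inertia:  [moment of inertia] = kg·m²
kg·m²·s⁻² ≠ kg·m², so they cannot be added.

No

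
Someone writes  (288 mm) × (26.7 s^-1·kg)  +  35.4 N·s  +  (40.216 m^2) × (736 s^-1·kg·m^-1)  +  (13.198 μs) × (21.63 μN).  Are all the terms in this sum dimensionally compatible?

Work out the base dimensions of each:
  (288 mm) × (26.7 s^-1·kg):  [m] · [kg·s⁻¹] = kg·m·s⁻¹
  35.4 N·s:  N·s = kg·m·s⁻²·s = kg·m·s⁻¹
  (40.216 m^2) × (736 s^-1·kg·m^-1):  [m²] · [kg·m⁻¹·s⁻¹] = kg·m·s⁻¹
  (13.198 μs) × (21.63 μN):  [s] · [kg·m·s⁻²] = kg·m·s⁻¹
Every term reduces to kg·m·s⁻¹.

Yes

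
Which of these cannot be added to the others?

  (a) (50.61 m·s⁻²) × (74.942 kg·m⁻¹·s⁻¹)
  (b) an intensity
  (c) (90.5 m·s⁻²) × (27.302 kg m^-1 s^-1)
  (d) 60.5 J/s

Reduce each to base SI dimensions:
  (a) [m·s⁻²] · [kg·m⁻¹·s⁻¹] = kg·s⁻³
  (b) [intensity] = kg·s⁻³
  (c) [m·s⁻²] · [kg·m⁻¹·s⁻¹] = kg·s⁻³
  (d) J·s⁻¹ = N·m·s⁻¹ = kg·m²·s⁻³
All reduce to kg·s⁻³ except (d), which is kg·m²·s⁻³.

(d)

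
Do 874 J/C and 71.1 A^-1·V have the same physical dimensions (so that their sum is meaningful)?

No

Reduce each to base SI dimensions:
  874 J/C:  J·C⁻¹ = N·m·(s·A)⁻¹ = kg·m²·s⁻³·A⁻¹
  71.1 A^-1·V:  V·A⁻¹ = J·C⁻¹·A⁻¹ = kg·m²·s⁻³·A⁻²
kg·m²·s⁻³·A⁻¹ ≠ kg·m²·s⁻³·A⁻², so they cannot be added.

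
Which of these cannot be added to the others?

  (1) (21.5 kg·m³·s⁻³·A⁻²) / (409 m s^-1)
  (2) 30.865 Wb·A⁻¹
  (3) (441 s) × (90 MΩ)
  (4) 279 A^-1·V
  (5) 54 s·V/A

In SI base units:
  (1) [kg·m³·s⁻³·A⁻²] / [m·s⁻¹] = kg·m²·s⁻²·A⁻²
  (2) Wb·A⁻¹ = V·s·A⁻¹ = kg·m²·s⁻²·A⁻²
  (3) [s] · [kg·m²·s⁻³·A⁻²] = kg·m²·s⁻²·A⁻²
  (4) V·A⁻¹ = J·C⁻¹·A⁻¹ = kg·m²·s⁻³·A⁻²
  (5) V·s·A⁻¹ = J·C⁻¹·s·A⁻¹ = kg·m²·s⁻²·A⁻²
All reduce to kg·m²·s⁻²·A⁻² except (4), which is kg·m²·s⁻³·A⁻².

(4)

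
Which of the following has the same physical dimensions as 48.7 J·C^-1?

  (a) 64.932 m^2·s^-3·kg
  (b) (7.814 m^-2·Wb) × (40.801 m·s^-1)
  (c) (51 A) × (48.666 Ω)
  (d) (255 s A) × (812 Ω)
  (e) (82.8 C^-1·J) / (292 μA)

Reference: J·C⁻¹ = N·m·(s·A)⁻¹ = kg·m²·s⁻³·A⁻¹.
Each option:
  (a) kg·m²·s⁻³
  (b) [kg·s⁻²·A⁻¹] · [m·s⁻¹] = kg·m·s⁻³·A⁻¹
  (c) [A] · [kg·m²·s⁻³·A⁻²] = kg·m²·s⁻³·A⁻¹  ← same
  (d) [s·A] · [kg·m²·s⁻³·A⁻²] = kg·m²·s⁻²·A⁻¹
  (e) [kg·m²·s⁻³·A⁻¹] / [A] = kg·m²·s⁻³·A⁻²
Only (c) matches kg·m²·s⁻³·A⁻¹.

(c)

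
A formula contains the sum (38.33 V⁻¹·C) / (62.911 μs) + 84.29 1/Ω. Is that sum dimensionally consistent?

Yes

Expand each in SI base units:
  (38.33 V⁻¹·C) / (62.911 μs):  [kg⁻¹·m⁻²·s⁴·A²] / [s] = kg⁻¹·m⁻²·s³·A²
  84.29 1/Ω:  Ω⁻¹ = (V·A⁻¹)⁻¹ = kg⁻¹·m⁻²·s³·A²
Both are kg⁻¹·m⁻²·s³·A², so they have the same dimensions and can be added.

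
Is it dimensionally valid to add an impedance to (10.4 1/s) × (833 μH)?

Yes

In SI base units:
  an impedance:  [impedance] = kg·m²·s⁻³·A⁻²
  (10.4 1/s) × (833 μH):  [s⁻¹] · [kg·m²·s⁻²·A⁻²] = kg·m²·s⁻³·A⁻²
Both are kg·m²·s⁻³·A⁻², so they have the same dimensions and can be added.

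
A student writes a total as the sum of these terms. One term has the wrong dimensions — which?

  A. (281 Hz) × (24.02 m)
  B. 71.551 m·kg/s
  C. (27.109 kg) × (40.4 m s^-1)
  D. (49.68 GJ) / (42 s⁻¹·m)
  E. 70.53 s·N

A.

Expand each in SI base units:
  A. [s⁻¹] · [m] = m·s⁻¹
  B. kg·m·s⁻¹
  C. [kg] · [m·s⁻¹] = kg·m·s⁻¹
  D. [kg·m²·s⁻²] / [m·s⁻¹] = kg·m·s⁻¹
  E. N·s = kg·m·s⁻²·s = kg·m·s⁻¹
All reduce to kg·m·s⁻¹ except A., which is m·s⁻¹.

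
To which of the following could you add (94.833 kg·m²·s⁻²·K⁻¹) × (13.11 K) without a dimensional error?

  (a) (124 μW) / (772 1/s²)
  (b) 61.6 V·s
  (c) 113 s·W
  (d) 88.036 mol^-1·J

(c)

Reference: [kg·m²·s⁻²·K⁻¹] · [K] = kg·m²·s⁻².
Each option:
  (a) [kg·m²·s⁻³] / [s⁻²] = kg·m²·s⁻¹
  (b) V·s = J·C⁻¹·s = kg·m²·s⁻²·A⁻¹
  (c) W·s = J·s⁻¹·s = kg·m²·s⁻²  ← same
  (d) J·mol⁻¹ = N·m·mol⁻¹ = kg·m²·s⁻²·mol⁻¹
Only (c) matches kg·m²·s⁻².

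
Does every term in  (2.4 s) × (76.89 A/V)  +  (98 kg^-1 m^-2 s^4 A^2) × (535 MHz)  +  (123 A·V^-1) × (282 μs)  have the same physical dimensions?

No

Work out the base dimensions of each:
  (2.4 s) × (76.89 A/V):  [s] · [kg⁻¹·m⁻²·s³·A²] = kg⁻¹·m⁻²·s⁴·A²
  (98 kg^-1 m^-2 s^4 A^2) × (535 MHz):  [kg⁻¹·m⁻²·s⁴·A²] · [s⁻¹] = kg⁻¹·m⁻²·s³·A²
  (123 A·V^-1) × (282 μs):  [kg⁻¹·m⁻²·s³·A²] · [s] = kg⁻¹·m⁻²·s⁴·A²
The terms do not share a single dimension (kg⁻¹·m⁻²·s³·A² vs kg⁻¹·m⁻²·s⁴·A²).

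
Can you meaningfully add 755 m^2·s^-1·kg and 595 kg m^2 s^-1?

Expand each in SI base units:
  755 m^2·s^-1·kg:  kg·m²·s⁻¹
  595 kg m^2 s^-1:  kg·m²·s⁻¹
Both are kg·m²·s⁻¹, so they have the same dimensions and can be added.

Yes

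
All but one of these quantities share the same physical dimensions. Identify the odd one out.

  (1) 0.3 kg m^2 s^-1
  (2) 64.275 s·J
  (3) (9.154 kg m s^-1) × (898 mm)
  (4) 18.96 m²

Expand each in SI base units:
  (1) kg·m²·s⁻¹
  (2) J·s = N·m·s = kg·m²·s⁻¹
  (3) [kg·m·s⁻¹] · [m] = kg·m²·s⁻¹
  (4) m²
All reduce to kg·m²·s⁻¹ except (4), which is m².

(4)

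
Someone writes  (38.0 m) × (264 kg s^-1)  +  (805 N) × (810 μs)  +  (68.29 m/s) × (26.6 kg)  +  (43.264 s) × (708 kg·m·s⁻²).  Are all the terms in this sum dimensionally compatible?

Yes

Work out the base dimensions of each:
  (38.0 m) × (264 kg s^-1):  [m] · [kg·s⁻¹] = kg·m·s⁻¹
  (805 N) × (810 μs):  [kg·m·s⁻²] · [s] = kg·m·s⁻¹
  (68.29 m/s) × (26.6 kg):  [m·s⁻¹] · [kg] = kg·m·s⁻¹
  (43.264 s) × (708 kg·m·s⁻²):  [s] · [kg·m·s⁻²] = kg·m·s⁻¹
Every term reduces to kg·m·s⁻¹.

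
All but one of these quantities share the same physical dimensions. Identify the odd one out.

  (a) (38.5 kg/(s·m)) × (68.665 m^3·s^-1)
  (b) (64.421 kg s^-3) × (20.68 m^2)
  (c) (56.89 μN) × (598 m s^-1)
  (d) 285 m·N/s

(a)

Work out the base dimensions of each:
  (a) [kg·m⁻¹·s⁻¹] · [m³·s⁻¹] = kg·m²·s⁻²
  (b) [kg·s⁻³] · [m²] = kg·m²·s⁻³
  (c) [kg·m·s⁻²] · [m·s⁻¹] = kg·m²·s⁻³
  (d) N·m·s⁻¹ = kg·m·s⁻²·m·s⁻¹ = kg·m²·s⁻³
All reduce to kg·m²·s⁻³ except (a), which is kg·m²·s⁻².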